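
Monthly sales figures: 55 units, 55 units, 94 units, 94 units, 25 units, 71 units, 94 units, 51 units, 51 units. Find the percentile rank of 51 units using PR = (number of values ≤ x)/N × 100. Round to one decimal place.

N = 9.
Strictly below 51: 1. Equal to 51: 2.
PR = 3/9 × 100 = 33.3

33.3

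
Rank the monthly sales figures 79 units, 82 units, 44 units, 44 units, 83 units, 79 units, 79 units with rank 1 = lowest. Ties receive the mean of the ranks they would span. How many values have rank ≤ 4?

5

Sorted (ascending): 44, 44, 79, 79, 79, 82, 83
The 2 values of 44 occupy positions 1–2 → average rank (1+2)/2 = 1.5.
The 3 values of 79 occupy positions 3–5 → average rank 4.
Ranks ≤ 4: {1.5, 1.5, 4, 4, 4} → 5 values.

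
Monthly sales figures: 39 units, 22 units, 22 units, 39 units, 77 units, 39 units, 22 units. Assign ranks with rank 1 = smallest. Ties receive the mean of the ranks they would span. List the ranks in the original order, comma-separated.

5, 2, 2, 5, 7, 5, 2

Sorted (ascending): 22, 22, 22, 39, 39, 39, 77
The 3 values of 22 occupy positions 1–3 → average rank 2.
The 3 values of 39 occupy positions 4–6 → average rank 5.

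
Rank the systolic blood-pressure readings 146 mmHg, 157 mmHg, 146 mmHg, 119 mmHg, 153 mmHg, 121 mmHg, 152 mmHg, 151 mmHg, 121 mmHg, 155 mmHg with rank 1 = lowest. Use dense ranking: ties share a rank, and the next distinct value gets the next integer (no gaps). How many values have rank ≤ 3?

Sorted (ascending): 119, 121, 121, 146, 146, 151, 152, 153, 155, 157
The 2 values of 121 share dense rank 2.
The 2 values of 146 share dense rank 3.
Remaining distinct values take the next consecutive integers.
Ranks ≤ 3: {1, 2, 2, 3, 3} → 5 values.

5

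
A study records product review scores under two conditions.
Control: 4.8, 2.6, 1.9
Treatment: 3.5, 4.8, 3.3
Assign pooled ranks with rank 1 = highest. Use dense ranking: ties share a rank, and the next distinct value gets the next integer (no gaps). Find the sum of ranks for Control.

10

Sorted (descending): 4.8, 4.8, 3.5, 3.3, 2.6, 1.9
The 2 values of 4.8 share dense rank 1.
Remaining distinct values take the next consecutive integers.
Control values → pooled ranks: 4.8→1, 2.6→4, 1.9→5
Rank sum = 1 + 4 + 5 = 10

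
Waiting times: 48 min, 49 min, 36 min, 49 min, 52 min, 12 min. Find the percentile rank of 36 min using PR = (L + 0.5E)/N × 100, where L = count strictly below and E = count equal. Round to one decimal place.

25.0

N = 6.
Strictly below 36: 1. Equal to 36: 1.
PR = (1 + 0.5·1)/6 × 100 = 25.0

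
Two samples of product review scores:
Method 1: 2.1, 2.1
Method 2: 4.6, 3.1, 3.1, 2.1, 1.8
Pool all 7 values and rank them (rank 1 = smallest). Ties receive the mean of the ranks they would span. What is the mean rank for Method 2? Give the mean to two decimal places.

Sorted (ascending): 1.8, 2.1, 2.1, 2.1, 3.1, 3.1, 4.6
The 3 values of 2.1 occupy positions 2–4 → average rank 3.
The 2 values of 3.1 occupy positions 5–6 → average rank (5+6)/2 = 5.5.
Method 2 values → pooled ranks: 4.6→7, 3.1→5.5, 3.1→5.5, 2.1→3, 1.8→1
Mean rank = (7 + 5.5 + 5.5 + 3 + 1) / 5 = 4.40

4.40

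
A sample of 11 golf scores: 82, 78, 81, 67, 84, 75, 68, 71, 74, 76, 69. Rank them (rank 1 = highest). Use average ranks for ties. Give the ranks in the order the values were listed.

Sorted (descending): 84, 82, 81, 78, 76, 75, 74, 71, 69, 68, 67
No ties — each value takes its position as its rank.

2, 4, 3, 11, 1, 6, 10, 8, 7, 5, 9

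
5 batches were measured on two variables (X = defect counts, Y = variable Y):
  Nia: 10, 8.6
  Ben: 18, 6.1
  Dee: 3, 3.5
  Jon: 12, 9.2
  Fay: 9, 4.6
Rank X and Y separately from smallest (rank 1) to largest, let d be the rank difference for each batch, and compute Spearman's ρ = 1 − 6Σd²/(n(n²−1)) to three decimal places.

Ranks of variable 1: 3, 5, 1, 4, 2
Ranks of variable 2: 4, 3, 1, 5, 2
d = r₁ − r₂: -1, 2, 0, -1, 0
d²: 1, 4, 0, 1, 0; Σd² = 6
ρ = 1 − 6·6/(5·24) = 1 − 36/120 = 0.700

0.700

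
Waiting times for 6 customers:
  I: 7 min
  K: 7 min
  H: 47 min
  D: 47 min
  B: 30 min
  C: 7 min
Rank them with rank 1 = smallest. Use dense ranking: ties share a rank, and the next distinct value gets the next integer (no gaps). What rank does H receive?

3

Sorted (ascending): 7, 7, 7, 30, 47, 47
The 3 values of 7 share dense rank 1.
The 2 values of 47 share dense rank 3.
Remaining distinct values take the next consecutive integers.
H has value 47 min → rank 3.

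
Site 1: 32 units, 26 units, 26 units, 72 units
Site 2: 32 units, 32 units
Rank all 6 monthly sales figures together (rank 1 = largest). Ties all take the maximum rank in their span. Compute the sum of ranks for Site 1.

17

Sorted (descending): 72, 32, 32, 32, 26, 26
The 3 values of 32 occupy positions 2–4 → each gets rank 4.
The 2 values of 26 occupy positions 5–6 → each gets rank 6.
Site 1 values → pooled ranks: 32→4, 26→6, 26→6, 72→1
Rank sum = 4 + 6 + 6 + 1 = 17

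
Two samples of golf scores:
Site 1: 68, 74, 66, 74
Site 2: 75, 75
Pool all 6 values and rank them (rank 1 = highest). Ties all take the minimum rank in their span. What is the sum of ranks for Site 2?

Sorted (descending): 75, 75, 74, 74, 68, 66
The 2 values of 75 occupy positions 1–2 → each gets rank 1.
The 2 values of 74 occupy positions 3–4 → each gets rank 3.
Site 2 values → pooled ranks: 75→1, 75→1
Rank sum = 1 + 1 = 2

2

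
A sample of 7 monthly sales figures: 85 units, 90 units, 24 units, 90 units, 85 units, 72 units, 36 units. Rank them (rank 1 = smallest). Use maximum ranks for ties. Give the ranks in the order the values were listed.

Sorted (ascending): 24, 36, 72, 85, 85, 90, 90
The 2 values of 85 occupy positions 4–5 → each gets rank 5.
The 2 values of 90 occupy positions 6–7 → each gets rank 7.

5, 7, 1, 7, 5, 3, 2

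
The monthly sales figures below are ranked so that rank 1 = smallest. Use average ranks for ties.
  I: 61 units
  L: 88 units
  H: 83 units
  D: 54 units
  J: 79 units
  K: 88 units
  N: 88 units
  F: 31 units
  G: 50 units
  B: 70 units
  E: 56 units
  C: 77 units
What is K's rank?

Sorted (ascending): 31, 50, 54, 56, 61, 70, 77, 79, 83, 88, 88, 88
The 3 values of 88 occupy positions 10–12 → average rank 11.
K has value 88 units → rank 11.

11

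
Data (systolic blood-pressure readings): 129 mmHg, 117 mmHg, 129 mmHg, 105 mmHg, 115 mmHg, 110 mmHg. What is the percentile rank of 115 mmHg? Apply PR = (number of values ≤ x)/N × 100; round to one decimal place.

50.0

N = 6.
Strictly below 115: 2. Equal to 115: 1.
PR = 3/6 × 100 = 50.0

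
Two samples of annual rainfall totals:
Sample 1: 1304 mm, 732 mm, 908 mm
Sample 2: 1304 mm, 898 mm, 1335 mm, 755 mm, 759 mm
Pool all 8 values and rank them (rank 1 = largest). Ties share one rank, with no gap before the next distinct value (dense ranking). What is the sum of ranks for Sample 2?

18

Sorted (descending): 1335, 1304, 1304, 908, 898, 759, 755, 732
The 2 values of 1304 share dense rank 2.
Remaining distinct values take the next consecutive integers.
Sample 2 values → pooled ranks: 1304→2, 898→4, 1335→1, 755→6, 759→5
Rank sum = 2 + 4 + 1 + 6 + 5 = 18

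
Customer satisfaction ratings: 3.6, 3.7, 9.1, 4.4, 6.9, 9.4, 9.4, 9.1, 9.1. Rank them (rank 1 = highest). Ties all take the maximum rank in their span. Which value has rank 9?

3.6

Sorted (descending): 9.4, 9.4, 9.1, 9.1, 9.1, 6.9, 4.4, 3.7, 3.6
The 2 values of 9.4 occupy positions 1–2 → each gets rank 2.
The 3 values of 9.1 occupy positions 3–5 → each gets rank 5.
Rank 9 → value 3.6.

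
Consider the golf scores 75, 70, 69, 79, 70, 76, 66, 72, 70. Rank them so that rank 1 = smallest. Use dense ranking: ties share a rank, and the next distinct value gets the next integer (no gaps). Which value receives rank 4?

Sorted (ascending): 66, 69, 70, 70, 70, 72, 75, 76, 79
The 3 values of 70 share dense rank 3.
Remaining distinct values take the next consecutive integers.
Rank 4 → value 72.

72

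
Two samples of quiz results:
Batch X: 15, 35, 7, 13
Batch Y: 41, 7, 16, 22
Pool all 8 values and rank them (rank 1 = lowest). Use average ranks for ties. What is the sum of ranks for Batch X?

Sorted (ascending): 7, 7, 13, 15, 16, 22, 35, 41
The 2 values of 7 occupy positions 1–2 → average rank (1+2)/2 = 1.5.
Batch X values → pooled ranks: 15→4, 35→7, 7→1.5, 13→3
Rank sum = 4 + 7 + 1.5 + 3 = 15.5

15.5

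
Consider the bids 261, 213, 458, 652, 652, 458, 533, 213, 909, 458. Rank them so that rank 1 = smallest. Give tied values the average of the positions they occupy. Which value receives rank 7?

533

Sorted (ascending): 213, 213, 261, 458, 458, 458, 533, 652, 652, 909
The 2 values of 213 occupy positions 1–2 → average rank (1+2)/2 = 1.5.
The 3 values of 458 occupy positions 4–6 → average rank 5.
The 2 values of 652 occupy positions 8–9 → average rank (8+9)/2 = 8.5.
Rank 7 → value 533.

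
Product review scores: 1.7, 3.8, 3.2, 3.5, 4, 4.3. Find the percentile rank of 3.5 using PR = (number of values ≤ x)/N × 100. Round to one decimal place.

50.0

N = 6.
Strictly below 3.5: 2. Equal to 3.5: 1.
PR = 3/6 × 100 = 50.0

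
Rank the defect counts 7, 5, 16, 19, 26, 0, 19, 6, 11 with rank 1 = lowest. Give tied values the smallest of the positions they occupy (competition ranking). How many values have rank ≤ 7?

8

Sorted (ascending): 0, 5, 6, 7, 11, 16, 19, 19, 26
The 2 values of 19 occupy positions 7–8 → each gets rank 7.
Ranks ≤ 7: {1, 2, 3, 4, 5, 6, 7, 7} → 8 values.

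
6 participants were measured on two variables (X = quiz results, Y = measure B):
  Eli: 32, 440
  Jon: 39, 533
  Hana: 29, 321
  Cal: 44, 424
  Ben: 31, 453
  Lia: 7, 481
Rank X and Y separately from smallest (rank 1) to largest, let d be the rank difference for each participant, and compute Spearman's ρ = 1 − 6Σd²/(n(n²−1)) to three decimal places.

-0.029

Ranks of variable 1: 4, 5, 2, 6, 3, 1
Ranks of variable 2: 3, 6, 1, 2, 4, 5
d = r₁ − r₂: 1, -1, 1, 4, -1, -4
d²: 1, 1, 1, 16, 1, 16; Σd² = 36
ρ = 1 − 6·36/(6·35) = 1 − 216/210 = -0.029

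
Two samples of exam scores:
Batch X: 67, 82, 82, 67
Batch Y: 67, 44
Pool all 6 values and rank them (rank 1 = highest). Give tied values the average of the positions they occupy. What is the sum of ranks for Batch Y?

Sorted (descending): 82, 82, 67, 67, 67, 44
The 2 values of 82 occupy positions 1–2 → average rank (1+2)/2 = 1.5.
The 3 values of 67 occupy positions 3–5 → average rank 4.
Batch Y values → pooled ranks: 67→4, 44→6
Rank sum = 4 + 6 = 10

10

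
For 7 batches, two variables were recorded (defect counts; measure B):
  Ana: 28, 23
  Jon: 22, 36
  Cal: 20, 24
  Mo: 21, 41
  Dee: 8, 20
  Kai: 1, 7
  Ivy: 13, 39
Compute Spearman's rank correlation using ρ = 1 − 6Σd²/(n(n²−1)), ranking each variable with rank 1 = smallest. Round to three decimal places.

0.464

Ranks of variable 1: 7, 6, 4, 5, 2, 1, 3
Ranks of variable 2: 3, 5, 4, 7, 2, 1, 6
d = r₁ − r₂: 4, 1, 0, -2, 0, 0, -3
d²: 16, 1, 0, 4, 0, 0, 9; Σd² = 30
ρ = 1 − 6·30/(7·48) = 1 − 180/336 = 0.464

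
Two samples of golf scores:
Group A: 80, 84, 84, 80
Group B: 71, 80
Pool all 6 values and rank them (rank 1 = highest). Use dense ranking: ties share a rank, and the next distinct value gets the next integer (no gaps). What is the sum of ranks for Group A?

Sorted (descending): 84, 84, 80, 80, 80, 71
The 2 values of 84 share dense rank 1.
The 3 values of 80 share dense rank 2.
Remaining distinct values take the next consecutive integers.
Group A values → pooled ranks: 80→2, 84→1, 84→1, 80→2
Rank sum = 2 + 1 + 1 + 2 = 6

6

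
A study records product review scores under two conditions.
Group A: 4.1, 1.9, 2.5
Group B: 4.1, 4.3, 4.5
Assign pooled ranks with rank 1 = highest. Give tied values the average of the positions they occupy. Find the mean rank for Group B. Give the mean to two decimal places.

2.17

Sorted (descending): 4.5, 4.3, 4.1, 4.1, 2.5, 1.9
The 2 values of 4.1 occupy positions 3–4 → average rank (3+4)/2 = 3.5.
Group B values → pooled ranks: 4.1→3.5, 4.3→2, 4.5→1
Mean rank = (3.5 + 2 + 1) / 3 = 2.17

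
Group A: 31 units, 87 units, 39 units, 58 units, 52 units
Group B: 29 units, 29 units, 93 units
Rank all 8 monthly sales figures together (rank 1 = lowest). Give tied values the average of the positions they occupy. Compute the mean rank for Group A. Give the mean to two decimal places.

Sorted (ascending): 29, 29, 31, 39, 52, 58, 87, 93
The 2 values of 29 occupy positions 1–2 → average rank (1+2)/2 = 1.5.
Group A values → pooled ranks: 31→3, 87→7, 39→4, 58→6, 52→5
Mean rank = (3 + 7 + 4 + 6 + 5) / 5 = 5.00

5.00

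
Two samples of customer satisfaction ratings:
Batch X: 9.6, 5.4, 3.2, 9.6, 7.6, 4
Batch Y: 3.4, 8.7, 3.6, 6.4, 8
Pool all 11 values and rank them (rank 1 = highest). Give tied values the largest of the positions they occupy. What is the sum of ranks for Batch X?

35

Sorted (descending): 9.6, 9.6, 8.7, 8, 7.6, 6.4, 5.4, 4, 3.6, 3.4, 3.2
The 2 values of 9.6 occupy positions 1–2 → each gets rank 2.
Batch X values → pooled ranks: 9.6→2, 5.4→7, 3.2→11, 9.6→2, 7.6→5, 4→8
Rank sum = 2 + 7 + 11 + 2 + 5 + 8 = 35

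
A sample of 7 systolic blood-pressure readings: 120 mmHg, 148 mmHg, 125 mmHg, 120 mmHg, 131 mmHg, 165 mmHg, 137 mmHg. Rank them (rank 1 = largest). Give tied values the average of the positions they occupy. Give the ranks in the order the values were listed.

6.5, 2, 5, 6.5, 4, 1, 3

Sorted (descending): 165, 148, 137, 131, 125, 120, 120
The 2 values of 120 occupy positions 6–7 → average rank (6+7)/2 = 6.5.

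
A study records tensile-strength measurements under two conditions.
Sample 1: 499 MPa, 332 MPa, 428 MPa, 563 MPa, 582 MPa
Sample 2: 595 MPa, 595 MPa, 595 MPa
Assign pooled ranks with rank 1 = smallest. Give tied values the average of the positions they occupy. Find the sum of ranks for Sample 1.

15

Sorted (ascending): 332, 428, 499, 563, 582, 595, 595, 595
The 3 values of 595 occupy positions 6–8 → average rank 7.
Sample 1 values → pooled ranks: 499→3, 332→1, 428→2, 563→4, 582→5
Rank sum = 3 + 1 + 2 + 4 + 5 = 15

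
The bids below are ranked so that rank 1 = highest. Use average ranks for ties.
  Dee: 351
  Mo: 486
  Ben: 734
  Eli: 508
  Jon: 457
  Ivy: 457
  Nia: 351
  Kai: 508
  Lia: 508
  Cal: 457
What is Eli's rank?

3

Sorted (descending): 734, 508, 508, 508, 486, 457, 457, 457, 351, 351
The 3 values of 508 occupy positions 2–4 → average rank 3.
The 3 values of 457 occupy positions 6–8 → average rank 7.
The 2 values of 351 occupy positions 9–10 → average rank (9+10)/2 = 9.5.
Eli has value 508 → rank 3.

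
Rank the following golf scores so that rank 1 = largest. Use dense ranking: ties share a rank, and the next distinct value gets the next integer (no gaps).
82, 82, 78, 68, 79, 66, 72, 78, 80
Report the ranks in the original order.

Sorted (descending): 82, 82, 80, 79, 78, 78, 72, 68, 66
The 2 values of 82 share dense rank 1.
The 2 values of 78 share dense rank 4.
Remaining distinct values take the next consecutive integers.

1, 1, 4, 6, 3, 7, 5, 4, 2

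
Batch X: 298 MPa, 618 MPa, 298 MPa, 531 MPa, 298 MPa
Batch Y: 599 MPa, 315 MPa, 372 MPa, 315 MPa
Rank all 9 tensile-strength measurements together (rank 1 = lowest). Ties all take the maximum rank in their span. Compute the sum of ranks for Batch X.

25

Sorted (ascending): 298, 298, 298, 315, 315, 372, 531, 599, 618
The 3 values of 298 occupy positions 1–3 → each gets rank 3.
The 2 values of 315 occupy positions 4–5 → each gets rank 5.
Batch X values → pooled ranks: 298→3, 618→9, 298→3, 531→7, 298→3
Rank sum = 3 + 9 + 3 + 7 + 3 = 25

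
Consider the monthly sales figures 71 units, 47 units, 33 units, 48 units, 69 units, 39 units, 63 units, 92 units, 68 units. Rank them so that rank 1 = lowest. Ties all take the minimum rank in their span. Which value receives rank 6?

Sorted (ascending): 33, 39, 47, 48, 63, 68, 69, 71, 92
No ties — each value takes its position as its rank.
Rank 6 → value 68.

68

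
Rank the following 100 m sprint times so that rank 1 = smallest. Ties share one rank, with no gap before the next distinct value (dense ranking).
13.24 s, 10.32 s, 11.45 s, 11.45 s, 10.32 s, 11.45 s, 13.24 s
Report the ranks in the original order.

Sorted (ascending): 10.32, 10.32, 11.45, 11.45, 11.45, 13.24, 13.24
The 2 values of 10.32 share dense rank 1.
The 3 values of 11.45 share dense rank 2.
The 2 values of 13.24 share dense rank 3.

3, 1, 2, 2, 1, 2, 3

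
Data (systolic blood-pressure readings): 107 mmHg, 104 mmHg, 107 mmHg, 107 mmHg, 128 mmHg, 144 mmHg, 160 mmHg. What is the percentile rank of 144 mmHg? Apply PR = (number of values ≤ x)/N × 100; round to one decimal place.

85.7

N = 7.
Strictly below 144: 5. Equal to 144: 1.
PR = 6/7 × 100 = 85.7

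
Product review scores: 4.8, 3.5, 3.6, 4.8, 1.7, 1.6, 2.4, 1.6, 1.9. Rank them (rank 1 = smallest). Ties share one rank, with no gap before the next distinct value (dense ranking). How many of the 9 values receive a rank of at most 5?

Sorted (ascending): 1.6, 1.6, 1.7, 1.9, 2.4, 3.5, 3.6, 4.8, 4.8
The 2 values of 1.6 share dense rank 1.
The 2 values of 4.8 share dense rank 7.
Remaining distinct values take the next consecutive integers.
Ranks ≤ 5: {1, 1, 2, 3, 4, 5} → 6 values.

6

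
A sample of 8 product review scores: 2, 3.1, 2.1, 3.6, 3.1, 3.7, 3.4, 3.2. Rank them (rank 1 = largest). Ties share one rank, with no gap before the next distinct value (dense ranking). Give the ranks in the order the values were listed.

Sorted (descending): 3.7, 3.6, 3.4, 3.2, 3.1, 3.1, 2.1, 2
The 2 values of 3.1 share dense rank 5.
Remaining distinct values take the next consecutive integers.

7, 5, 6, 2, 5, 1, 3, 4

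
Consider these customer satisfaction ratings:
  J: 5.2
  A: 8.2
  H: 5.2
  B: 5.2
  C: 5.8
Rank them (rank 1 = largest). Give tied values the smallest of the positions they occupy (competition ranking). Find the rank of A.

1

Sorted (descending): 8.2, 5.8, 5.2, 5.2, 5.2
The 3 values of 5.2 occupy positions 3–5 → each gets rank 3.
A has value 8.2 → rank 1.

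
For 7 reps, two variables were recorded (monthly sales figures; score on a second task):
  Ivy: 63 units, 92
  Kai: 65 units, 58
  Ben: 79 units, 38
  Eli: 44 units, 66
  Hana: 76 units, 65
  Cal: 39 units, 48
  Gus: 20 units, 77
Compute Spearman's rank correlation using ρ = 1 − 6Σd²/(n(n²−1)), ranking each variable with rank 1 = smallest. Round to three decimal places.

Ranks of variable 1: 4, 5, 7, 3, 6, 2, 1
Ranks of variable 2: 7, 3, 1, 5, 4, 2, 6
d = r₁ − r₂: -3, 2, 6, -2, 2, 0, -5
d²: 9, 4, 36, 4, 4, 0, 25; Σd² = 82
ρ = 1 − 6·82/(7·48) = 1 − 492/336 = -0.464

-0.464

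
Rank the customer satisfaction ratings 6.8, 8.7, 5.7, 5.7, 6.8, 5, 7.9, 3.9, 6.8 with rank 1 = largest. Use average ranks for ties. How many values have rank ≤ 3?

Sorted (descending): 8.7, 7.9, 6.8, 6.8, 6.8, 5.7, 5.7, 5, 3.9
The 3 values of 6.8 occupy positions 3–5 → average rank 4.
The 2 values of 5.7 occupy positions 6–7 → average rank (6+7)/2 = 6.5.
Ranks ≤ 3: {1, 2} → 2 values.

2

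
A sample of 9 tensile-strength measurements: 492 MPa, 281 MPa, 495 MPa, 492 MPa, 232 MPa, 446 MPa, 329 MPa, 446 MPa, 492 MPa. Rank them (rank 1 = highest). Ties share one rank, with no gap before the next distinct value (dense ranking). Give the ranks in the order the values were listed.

Sorted (descending): 495, 492, 492, 492, 446, 446, 329, 281, 232
The 3 values of 492 share dense rank 2.
The 2 values of 446 share dense rank 3.
Remaining distinct values take the next consecutive integers.

2, 5, 1, 2, 6, 3, 4, 3, 2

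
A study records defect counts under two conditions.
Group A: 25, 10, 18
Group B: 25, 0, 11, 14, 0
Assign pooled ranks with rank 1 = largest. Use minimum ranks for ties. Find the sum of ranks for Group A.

Sorted (descending): 25, 25, 18, 14, 11, 10, 0, 0
The 2 values of 25 occupy positions 1–2 → each gets rank 1.
The 2 values of 0 occupy positions 7–8 → each gets rank 7.
Group A values → pooled ranks: 25→1, 10→6, 18→3
Rank sum = 1 + 6 + 3 = 10

10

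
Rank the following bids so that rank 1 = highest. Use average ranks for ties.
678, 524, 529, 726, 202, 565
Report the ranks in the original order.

Sorted (descending): 726, 678, 565, 529, 524, 202
No ties — each value takes its position as its rank.

2, 5, 4, 1, 6, 3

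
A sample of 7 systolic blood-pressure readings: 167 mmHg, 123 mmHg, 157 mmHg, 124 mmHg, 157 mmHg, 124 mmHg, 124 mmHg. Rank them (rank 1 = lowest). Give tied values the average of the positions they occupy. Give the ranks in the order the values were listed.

Sorted (ascending): 123, 124, 124, 124, 157, 157, 167
The 3 values of 124 occupy positions 2–4 → average rank 3.
The 2 values of 157 occupy positions 5–6 → average rank (5+6)/2 = 5.5.

7, 1, 5.5, 3, 5.5, 3, 3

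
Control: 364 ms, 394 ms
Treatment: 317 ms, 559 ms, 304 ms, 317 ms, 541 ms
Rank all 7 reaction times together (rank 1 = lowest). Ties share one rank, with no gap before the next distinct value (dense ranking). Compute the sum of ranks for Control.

7

Sorted (ascending): 304, 317, 317, 364, 394, 541, 559
The 2 values of 317 share dense rank 2.
Remaining distinct values take the next consecutive integers.
Control values → pooled ranks: 364→3, 394→4
Rank sum = 3 + 4 = 7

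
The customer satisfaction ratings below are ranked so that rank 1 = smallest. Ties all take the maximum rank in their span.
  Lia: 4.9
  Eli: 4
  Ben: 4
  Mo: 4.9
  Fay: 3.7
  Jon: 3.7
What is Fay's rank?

Sorted (ascending): 3.7, 3.7, 4, 4, 4.9, 4.9
The 2 values of 3.7 occupy positions 1–2 → each gets rank 2.
The 2 values of 4 occupy positions 3–4 → each gets rank 4.
The 2 values of 4.9 occupy positions 5–6 → each gets rank 6.
Fay has value 3.7 → rank 2.

2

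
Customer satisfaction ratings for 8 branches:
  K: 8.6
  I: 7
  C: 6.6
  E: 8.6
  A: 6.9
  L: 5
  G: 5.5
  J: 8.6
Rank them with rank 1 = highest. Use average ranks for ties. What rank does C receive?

6

Sorted (descending): 8.6, 8.6, 8.6, 7, 6.9, 6.6, 5.5, 5
The 3 values of 8.6 occupy positions 1–3 → average rank 2.
C has value 6.6 → rank 6.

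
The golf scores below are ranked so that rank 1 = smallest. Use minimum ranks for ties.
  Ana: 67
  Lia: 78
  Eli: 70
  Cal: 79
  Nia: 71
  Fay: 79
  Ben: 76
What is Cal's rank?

Sorted (ascending): 67, 70, 71, 76, 78, 79, 79
The 2 values of 79 occupy positions 6–7 → each gets rank 6.
Cal has value 79 → rank 6.

6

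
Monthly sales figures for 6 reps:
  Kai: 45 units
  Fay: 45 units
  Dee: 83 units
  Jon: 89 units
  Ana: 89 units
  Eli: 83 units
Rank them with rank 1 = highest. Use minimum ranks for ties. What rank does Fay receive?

5

Sorted (descending): 89, 89, 83, 83, 45, 45
The 2 values of 89 occupy positions 1–2 → each gets rank 1.
The 2 values of 83 occupy positions 3–4 → each gets rank 3.
The 2 values of 45 occupy positions 5–6 → each gets rank 5.
Fay has value 45 units → rank 5.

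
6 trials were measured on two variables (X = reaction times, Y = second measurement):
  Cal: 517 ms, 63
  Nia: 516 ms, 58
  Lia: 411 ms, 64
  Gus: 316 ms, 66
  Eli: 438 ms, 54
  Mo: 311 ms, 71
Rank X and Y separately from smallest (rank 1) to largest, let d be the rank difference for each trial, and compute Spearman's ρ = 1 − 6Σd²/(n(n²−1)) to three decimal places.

Ranks of variable 1: 6, 5, 3, 2, 4, 1
Ranks of variable 2: 3, 2, 4, 5, 1, 6
d = r₁ − r₂: 3, 3, -1, -3, 3, -5
d²: 9, 9, 1, 9, 9, 25; Σd² = 62
ρ = 1 − 6·62/(6·35) = 1 − 372/210 = -0.771

-0.771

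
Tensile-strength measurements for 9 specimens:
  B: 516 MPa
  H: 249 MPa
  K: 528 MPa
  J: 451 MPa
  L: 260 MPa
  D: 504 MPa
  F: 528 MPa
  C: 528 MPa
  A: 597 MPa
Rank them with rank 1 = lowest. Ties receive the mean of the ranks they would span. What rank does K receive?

Sorted (ascending): 249, 260, 451, 504, 516, 528, 528, 528, 597
The 3 values of 528 occupy positions 6–8 → average rank 7.
K has value 528 MPa → rank 7.

7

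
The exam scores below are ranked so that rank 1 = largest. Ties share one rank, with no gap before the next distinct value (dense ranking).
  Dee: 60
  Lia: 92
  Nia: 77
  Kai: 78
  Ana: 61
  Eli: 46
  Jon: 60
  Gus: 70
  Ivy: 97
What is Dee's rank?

7

Sorted (descending): 97, 92, 78, 77, 70, 61, 60, 60, 46
The 2 values of 60 share dense rank 7.
Remaining distinct values take the next consecutive integers.
Dee has value 60 → rank 7.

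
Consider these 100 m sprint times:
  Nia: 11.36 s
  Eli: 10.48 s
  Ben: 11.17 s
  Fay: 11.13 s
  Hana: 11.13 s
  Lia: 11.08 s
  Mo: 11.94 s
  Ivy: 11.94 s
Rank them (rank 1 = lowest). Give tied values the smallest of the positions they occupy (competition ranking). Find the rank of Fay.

Sorted (ascending): 10.48, 11.08, 11.13, 11.13, 11.17, 11.36, 11.94, 11.94
The 2 values of 11.13 occupy positions 3–4 → each gets rank 3.
The 2 values of 11.94 occupy positions 7–8 → each gets rank 7.
Fay has value 11.13 s → rank 3.

3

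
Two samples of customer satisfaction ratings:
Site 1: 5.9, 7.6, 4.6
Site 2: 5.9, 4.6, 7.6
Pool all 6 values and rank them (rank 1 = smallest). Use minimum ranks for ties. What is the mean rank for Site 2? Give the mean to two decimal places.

Sorted (ascending): 4.6, 4.6, 5.9, 5.9, 7.6, 7.6
The 2 values of 4.6 occupy positions 1–2 → each gets rank 1.
The 2 values of 5.9 occupy positions 3–4 → each gets rank 3.
The 2 values of 7.6 occupy positions 5–6 → each gets rank 5.
Site 2 values → pooled ranks: 5.9→3, 4.6→1, 7.6→5
Mean rank = (3 + 1 + 5) / 3 = 3.00

3.00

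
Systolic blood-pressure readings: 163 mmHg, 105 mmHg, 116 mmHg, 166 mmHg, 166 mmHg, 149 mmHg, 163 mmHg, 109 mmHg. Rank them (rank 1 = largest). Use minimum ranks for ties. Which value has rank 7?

109

Sorted (descending): 166, 166, 163, 163, 149, 116, 109, 105
The 2 values of 166 occupy positions 1–2 → each gets rank 1.
The 2 values of 163 occupy positions 3–4 → each gets rank 3.
Rank 7 → value 109.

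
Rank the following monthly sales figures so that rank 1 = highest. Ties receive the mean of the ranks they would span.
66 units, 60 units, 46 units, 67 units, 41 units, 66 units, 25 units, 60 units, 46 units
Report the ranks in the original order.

Sorted (descending): 67, 66, 66, 60, 60, 46, 46, 41, 25
The 2 values of 66 occupy positions 2–3 → average rank (2+3)/2 = 2.5.
The 2 values of 60 occupy positions 4–5 → average rank (4+5)/2 = 4.5.
The 2 values of 46 occupy positions 6–7 → average rank (6+7)/2 = 6.5.

2.5, 4.5, 6.5, 1, 8, 2.5, 9, 4.5, 6.5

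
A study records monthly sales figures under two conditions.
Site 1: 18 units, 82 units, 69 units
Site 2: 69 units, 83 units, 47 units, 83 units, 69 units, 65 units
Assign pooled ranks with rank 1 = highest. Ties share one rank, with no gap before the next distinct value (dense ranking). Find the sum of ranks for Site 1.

11

Sorted (descending): 83, 83, 82, 69, 69, 69, 65, 47, 18
The 2 values of 83 share dense rank 1.
The 3 values of 69 share dense rank 3.
Remaining distinct values take the next consecutive integers.
Site 1 values → pooled ranks: 18→6, 82→2, 69→3
Rank sum = 6 + 2 + 3 = 11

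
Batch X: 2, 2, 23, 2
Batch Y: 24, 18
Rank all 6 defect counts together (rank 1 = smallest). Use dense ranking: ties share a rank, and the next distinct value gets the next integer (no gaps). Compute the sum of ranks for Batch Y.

6

Sorted (ascending): 2, 2, 2, 18, 23, 24
The 3 values of 2 share dense rank 1.
Remaining distinct values take the next consecutive integers.
Batch Y values → pooled ranks: 24→4, 18→2
Rank sum = 4 + 2 = 6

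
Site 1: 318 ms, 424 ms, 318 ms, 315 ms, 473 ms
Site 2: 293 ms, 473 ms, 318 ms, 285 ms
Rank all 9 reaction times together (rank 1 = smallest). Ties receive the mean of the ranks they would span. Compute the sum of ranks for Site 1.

28.5

Sorted (ascending): 285, 293, 315, 318, 318, 318, 424, 473, 473
The 3 values of 318 occupy positions 4–6 → average rank 5.
The 2 values of 473 occupy positions 8–9 → average rank (8+9)/2 = 8.5.
Site 1 values → pooled ranks: 318→5, 424→7, 318→5, 315→3, 473→8.5
Rank sum = 5 + 7 + 5 + 3 + 8.5 = 28.5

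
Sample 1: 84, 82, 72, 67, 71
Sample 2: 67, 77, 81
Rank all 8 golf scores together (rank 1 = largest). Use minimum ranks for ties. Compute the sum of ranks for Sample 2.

Sorted (descending): 84, 82, 81, 77, 72, 71, 67, 67
The 2 values of 67 occupy positions 7–8 → each gets rank 7.
Sample 2 values → pooled ranks: 67→7, 77→4, 81→3
Rank sum = 7 + 4 + 3 = 14

14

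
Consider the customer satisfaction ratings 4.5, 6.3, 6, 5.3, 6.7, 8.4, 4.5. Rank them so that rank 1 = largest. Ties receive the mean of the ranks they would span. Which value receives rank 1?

Sorted (descending): 8.4, 6.7, 6.3, 6, 5.3, 4.5, 4.5
The 2 values of 4.5 occupy positions 6–7 → average rank (6+7)/2 = 6.5.
Rank 1 → value 8.4.

8.4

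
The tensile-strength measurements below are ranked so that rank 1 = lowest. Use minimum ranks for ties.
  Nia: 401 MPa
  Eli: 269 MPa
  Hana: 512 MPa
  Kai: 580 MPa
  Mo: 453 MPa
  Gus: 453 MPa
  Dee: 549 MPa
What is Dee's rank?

Sorted (ascending): 269, 401, 453, 453, 512, 549, 580
The 2 values of 453 occupy positions 3–4 → each gets rank 3.
Dee has value 549 MPa → rank 6.

6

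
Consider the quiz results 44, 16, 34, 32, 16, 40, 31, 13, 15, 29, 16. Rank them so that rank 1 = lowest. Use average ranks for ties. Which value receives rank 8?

32

Sorted (ascending): 13, 15, 16, 16, 16, 29, 31, 32, 34, 40, 44
The 3 values of 16 occupy positions 3–5 → average rank 4.
Rank 8 → value 32.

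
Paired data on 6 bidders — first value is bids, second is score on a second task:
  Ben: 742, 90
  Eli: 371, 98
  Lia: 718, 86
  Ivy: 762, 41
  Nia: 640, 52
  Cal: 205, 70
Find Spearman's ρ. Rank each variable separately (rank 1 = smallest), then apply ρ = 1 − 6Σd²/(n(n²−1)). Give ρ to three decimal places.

-0.314

Ranks of variable 1: 5, 2, 4, 6, 3, 1
Ranks of variable 2: 5, 6, 4, 1, 2, 3
d = r₁ − r₂: 0, -4, 0, 5, 1, -2
d²: 0, 16, 0, 25, 1, 4; Σd² = 46
ρ = 1 − 6·46/(6·35) = 1 − 276/210 = -0.314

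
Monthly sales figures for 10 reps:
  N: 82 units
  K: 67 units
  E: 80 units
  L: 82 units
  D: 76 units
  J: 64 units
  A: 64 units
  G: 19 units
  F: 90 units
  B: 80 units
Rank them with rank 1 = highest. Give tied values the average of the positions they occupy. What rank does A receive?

Sorted (descending): 90, 82, 82, 80, 80, 76, 67, 64, 64, 19
The 2 values of 82 occupy positions 2–3 → average rank (2+3)/2 = 2.5.
The 2 values of 80 occupy positions 4–5 → average rank (4+5)/2 = 4.5.
The 2 values of 64 occupy positions 8–9 → average rank (8+9)/2 = 8.5.
A has value 64 units → rank 8.5.

8.5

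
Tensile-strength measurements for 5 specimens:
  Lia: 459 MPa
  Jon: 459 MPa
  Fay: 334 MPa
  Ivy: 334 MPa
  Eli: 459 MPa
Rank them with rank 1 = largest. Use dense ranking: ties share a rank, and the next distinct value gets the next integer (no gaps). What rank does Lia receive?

1

Sorted (descending): 459, 459, 459, 334, 334
The 3 values of 459 share dense rank 1.
The 2 values of 334 share dense rank 2.
Lia has value 459 MPa → rank 1.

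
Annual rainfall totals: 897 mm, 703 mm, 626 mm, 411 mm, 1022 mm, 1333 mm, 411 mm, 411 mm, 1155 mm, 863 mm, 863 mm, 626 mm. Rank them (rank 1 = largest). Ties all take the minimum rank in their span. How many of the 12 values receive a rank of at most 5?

Sorted (descending): 1333, 1155, 1022, 897, 863, 863, 703, 626, 626, 411, 411, 411
The 2 values of 863 occupy positions 5–6 → each gets rank 5.
The 2 values of 626 occupy positions 8–9 → each gets rank 8.
The 3 values of 411 occupy positions 10–12 → each gets rank 10.
Ranks ≤ 5: {1, 2, 3, 4, 5, 5} → 6 values.

6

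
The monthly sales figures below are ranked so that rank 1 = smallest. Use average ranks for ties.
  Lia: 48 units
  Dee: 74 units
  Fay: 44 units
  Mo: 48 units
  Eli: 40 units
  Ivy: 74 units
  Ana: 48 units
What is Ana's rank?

Sorted (ascending): 40, 44, 48, 48, 48, 74, 74
The 3 values of 48 occupy positions 3–5 → average rank 4.
The 2 values of 74 occupy positions 6–7 → average rank (6+7)/2 = 6.5.
Ana has value 48 units → rank 4.

4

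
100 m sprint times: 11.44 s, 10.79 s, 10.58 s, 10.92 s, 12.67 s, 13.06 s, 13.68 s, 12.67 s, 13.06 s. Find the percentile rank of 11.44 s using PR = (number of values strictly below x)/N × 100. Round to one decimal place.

33.3

N = 9.
Strictly below 11.44: 3. Equal to 11.44: 1.
PR = 3/9 × 100 = 33.3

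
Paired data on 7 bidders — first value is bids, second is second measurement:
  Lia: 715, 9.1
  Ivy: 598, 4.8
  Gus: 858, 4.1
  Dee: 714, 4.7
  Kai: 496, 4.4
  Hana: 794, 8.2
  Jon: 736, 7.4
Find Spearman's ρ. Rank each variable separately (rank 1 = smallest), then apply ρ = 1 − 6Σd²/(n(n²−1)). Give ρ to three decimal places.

0.107

Ranks of variable 1: 4, 2, 7, 3, 1, 6, 5
Ranks of variable 2: 7, 4, 1, 3, 2, 6, 5
d = r₁ − r₂: -3, -2, 6, 0, -1, 0, 0
d²: 9, 4, 36, 0, 1, 0, 0; Σd² = 50
ρ = 1 − 6·50/(7·48) = 1 − 300/336 = 0.107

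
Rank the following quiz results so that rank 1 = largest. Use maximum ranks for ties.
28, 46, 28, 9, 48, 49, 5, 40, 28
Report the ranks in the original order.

Sorted (descending): 49, 48, 46, 40, 28, 28, 28, 9, 5
The 3 values of 28 occupy positions 5–7 → each gets rank 7.

7, 3, 7, 8, 2, 1, 9, 4, 7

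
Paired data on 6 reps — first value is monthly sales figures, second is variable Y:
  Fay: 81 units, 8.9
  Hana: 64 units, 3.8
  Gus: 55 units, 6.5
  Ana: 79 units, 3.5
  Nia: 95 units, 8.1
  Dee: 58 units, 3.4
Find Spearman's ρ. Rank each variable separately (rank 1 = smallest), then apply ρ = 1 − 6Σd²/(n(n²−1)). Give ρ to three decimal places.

0.543

Ranks of variable 1: 5, 3, 1, 4, 6, 2
Ranks of variable 2: 6, 3, 4, 2, 5, 1
d = r₁ − r₂: -1, 0, -3, 2, 1, 1
d²: 1, 0, 9, 4, 1, 1; Σd² = 16
ρ = 1 − 6·16/(6·35) = 1 − 96/210 = 0.543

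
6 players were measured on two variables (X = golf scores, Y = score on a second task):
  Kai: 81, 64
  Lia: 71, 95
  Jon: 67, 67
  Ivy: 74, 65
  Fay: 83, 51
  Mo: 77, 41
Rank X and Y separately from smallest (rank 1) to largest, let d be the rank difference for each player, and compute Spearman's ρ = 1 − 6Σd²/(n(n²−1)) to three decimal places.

Ranks of variable 1: 5, 2, 1, 3, 6, 4
Ranks of variable 2: 3, 6, 5, 4, 2, 1
d = r₁ − r₂: 2, -4, -4, -1, 4, 3
d²: 4, 16, 16, 1, 16, 9; Σd² = 62
ρ = 1 − 6·62/(6·35) = 1 − 372/210 = -0.771

-0.771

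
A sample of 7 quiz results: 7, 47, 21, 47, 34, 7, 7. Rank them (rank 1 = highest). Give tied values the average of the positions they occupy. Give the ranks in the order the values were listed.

6, 1.5, 4, 1.5, 3, 6, 6

Sorted (descending): 47, 47, 34, 21, 7, 7, 7
The 2 values of 47 occupy positions 1–2 → average rank (1+2)/2 = 1.5.
The 3 values of 7 occupy positions 5–7 → average rank 6.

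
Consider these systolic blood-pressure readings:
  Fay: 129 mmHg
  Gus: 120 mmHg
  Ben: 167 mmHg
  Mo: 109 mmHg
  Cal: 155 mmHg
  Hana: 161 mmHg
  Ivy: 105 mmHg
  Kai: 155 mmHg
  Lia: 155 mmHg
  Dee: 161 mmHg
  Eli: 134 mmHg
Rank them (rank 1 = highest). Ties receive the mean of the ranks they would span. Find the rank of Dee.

Sorted (descending): 167, 161, 161, 155, 155, 155, 134, 129, 120, 109, 105
The 2 values of 161 occupy positions 2–3 → average rank (2+3)/2 = 2.5.
The 3 values of 155 occupy positions 4–6 → average rank 5.
Dee has value 161 mmHg → rank 2.5.

2.5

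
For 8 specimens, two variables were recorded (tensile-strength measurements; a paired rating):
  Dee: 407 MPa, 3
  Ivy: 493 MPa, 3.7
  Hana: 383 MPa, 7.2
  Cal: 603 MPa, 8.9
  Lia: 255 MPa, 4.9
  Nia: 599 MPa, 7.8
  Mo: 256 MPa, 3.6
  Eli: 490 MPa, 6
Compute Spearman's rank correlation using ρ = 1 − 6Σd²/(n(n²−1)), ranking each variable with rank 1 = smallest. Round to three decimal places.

0.571

Ranks of variable 1: 4, 6, 3, 8, 1, 7, 2, 5
Ranks of variable 2: 1, 3, 6, 8, 4, 7, 2, 5
d = r₁ − r₂: 3, 3, -3, 0, -3, 0, 0, 0
d²: 9, 9, 9, 0, 9, 0, 0, 0; Σd² = 36
ρ = 1 − 6·36/(8·63) = 1 − 216/504 = 0.571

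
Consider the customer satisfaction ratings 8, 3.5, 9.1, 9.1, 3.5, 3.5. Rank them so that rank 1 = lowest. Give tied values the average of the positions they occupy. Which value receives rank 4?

Sorted (ascending): 3.5, 3.5, 3.5, 8, 9.1, 9.1
The 3 values of 3.5 occupy positions 1–3 → average rank 2.
The 2 values of 9.1 occupy positions 5–6 → average rank (5+6)/2 = 5.5.
Rank 4 → value 8.

8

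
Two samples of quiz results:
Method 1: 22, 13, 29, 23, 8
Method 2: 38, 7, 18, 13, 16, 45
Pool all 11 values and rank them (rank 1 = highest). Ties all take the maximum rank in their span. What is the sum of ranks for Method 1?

31

Sorted (descending): 45, 38, 29, 23, 22, 18, 16, 13, 13, 8, 7
The 2 values of 13 occupy positions 8–9 → each gets rank 9.
Method 1 values → pooled ranks: 22→5, 13→9, 29→3, 23→4, 8→10
Rank sum = 5 + 9 + 3 + 4 + 10 = 31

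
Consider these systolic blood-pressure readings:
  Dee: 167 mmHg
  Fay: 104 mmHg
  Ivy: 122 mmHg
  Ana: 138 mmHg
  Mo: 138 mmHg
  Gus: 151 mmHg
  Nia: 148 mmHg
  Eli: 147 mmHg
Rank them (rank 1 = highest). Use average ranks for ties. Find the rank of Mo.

Sorted (descending): 167, 151, 148, 147, 138, 138, 122, 104
The 2 values of 138 occupy positions 5–6 → average rank (5+6)/2 = 5.5.
Mo has value 138 mmHg → rank 5.5.

5.5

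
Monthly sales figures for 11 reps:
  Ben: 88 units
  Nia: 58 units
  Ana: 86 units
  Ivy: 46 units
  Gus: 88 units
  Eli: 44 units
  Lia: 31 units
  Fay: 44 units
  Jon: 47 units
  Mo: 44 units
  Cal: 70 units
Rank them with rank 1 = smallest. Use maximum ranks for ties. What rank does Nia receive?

7

Sorted (ascending): 31, 44, 44, 44, 46, 47, 58, 70, 86, 88, 88
The 3 values of 44 occupy positions 2–4 → each gets rank 4.
The 2 values of 88 occupy positions 10–11 → each gets rank 11.
Nia has value 58 units → rank 7.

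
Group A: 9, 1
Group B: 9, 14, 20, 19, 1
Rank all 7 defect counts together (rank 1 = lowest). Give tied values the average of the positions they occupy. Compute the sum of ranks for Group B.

Sorted (ascending): 1, 1, 9, 9, 14, 19, 20
The 2 values of 1 occupy positions 1–2 → average rank (1+2)/2 = 1.5.
The 2 values of 9 occupy positions 3–4 → average rank (3+4)/2 = 3.5.
Group B values → pooled ranks: 9→3.5, 14→5, 20→7, 19→6, 1→1.5
Rank sum = 3.5 + 5 + 7 + 6 + 1.5 = 23

23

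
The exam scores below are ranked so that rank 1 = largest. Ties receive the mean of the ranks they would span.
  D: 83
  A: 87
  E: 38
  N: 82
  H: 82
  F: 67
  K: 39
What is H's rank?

Sorted (descending): 87, 83, 82, 82, 67, 39, 38
The 2 values of 82 occupy positions 3–4 → average rank (3+4)/2 = 3.5.
H has value 82 → rank 3.5.

3.5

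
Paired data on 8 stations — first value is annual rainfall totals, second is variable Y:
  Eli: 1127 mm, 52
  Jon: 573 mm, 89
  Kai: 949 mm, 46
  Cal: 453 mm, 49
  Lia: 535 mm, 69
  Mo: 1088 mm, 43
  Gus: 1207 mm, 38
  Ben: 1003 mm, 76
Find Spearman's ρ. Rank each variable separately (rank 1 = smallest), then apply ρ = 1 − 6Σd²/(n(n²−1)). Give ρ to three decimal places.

-0.476

Ranks of variable 1: 7, 3, 4, 1, 2, 6, 8, 5
Ranks of variable 2: 5, 8, 3, 4, 6, 2, 1, 7
d = r₁ − r₂: 2, -5, 1, -3, -4, 4, 7, -2
d²: 4, 25, 1, 9, 16, 16, 49, 4; Σd² = 124
ρ = 1 − 6·124/(8·63) = 1 − 744/504 = -0.476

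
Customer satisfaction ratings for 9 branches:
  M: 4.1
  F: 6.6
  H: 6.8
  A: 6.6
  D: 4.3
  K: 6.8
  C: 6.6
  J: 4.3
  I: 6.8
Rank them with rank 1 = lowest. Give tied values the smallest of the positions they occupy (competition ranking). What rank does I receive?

7

Sorted (ascending): 4.1, 4.3, 4.3, 6.6, 6.6, 6.6, 6.8, 6.8, 6.8
The 2 values of 4.3 occupy positions 2–3 → each gets rank 2.
The 3 values of 6.6 occupy positions 4–6 → each gets rank 4.
The 3 values of 6.8 occupy positions 7–9 → each gets rank 7.
I has value 6.8 → rank 7.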